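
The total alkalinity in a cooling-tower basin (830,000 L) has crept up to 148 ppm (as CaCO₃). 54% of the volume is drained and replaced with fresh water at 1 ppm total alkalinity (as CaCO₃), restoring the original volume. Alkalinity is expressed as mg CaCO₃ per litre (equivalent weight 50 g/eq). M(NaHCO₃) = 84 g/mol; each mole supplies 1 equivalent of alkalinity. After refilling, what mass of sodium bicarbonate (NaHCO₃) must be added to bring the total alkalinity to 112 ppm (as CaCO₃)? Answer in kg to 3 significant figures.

60.5 kg

After draining 54% and refilling: 148 × 0.46 + 1 × 0.54 = 68.62 ppm.
Deficit to target: 112 − 68.62 = 43.38 mg/L.
As CaCO₃: 43.38 mg/L × 830,000 L = 36,010 g; ÷ 50 g/eq ÷ 1 = 720.1 mol NaHCO₃.
Mass: 720.1 × 84 = 60,490 g.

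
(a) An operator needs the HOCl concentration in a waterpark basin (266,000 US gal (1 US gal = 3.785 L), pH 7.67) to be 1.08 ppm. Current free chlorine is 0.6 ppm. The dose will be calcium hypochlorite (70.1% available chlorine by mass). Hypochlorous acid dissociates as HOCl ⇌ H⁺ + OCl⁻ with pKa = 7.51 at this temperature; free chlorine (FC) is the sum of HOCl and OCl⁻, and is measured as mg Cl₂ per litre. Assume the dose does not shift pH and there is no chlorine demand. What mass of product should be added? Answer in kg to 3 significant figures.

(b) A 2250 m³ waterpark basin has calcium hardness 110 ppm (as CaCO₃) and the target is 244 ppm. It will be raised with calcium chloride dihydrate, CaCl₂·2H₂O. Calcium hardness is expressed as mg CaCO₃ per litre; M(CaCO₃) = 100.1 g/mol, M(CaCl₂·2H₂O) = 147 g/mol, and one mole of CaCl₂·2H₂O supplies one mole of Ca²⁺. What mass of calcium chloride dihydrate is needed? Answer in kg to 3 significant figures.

(a) 2.93 kg; (b) 443 kg

(a) Volume: 266,000 US gal × 3.785 L/gal = 1,006,810 L.
(a) [OCl⁻]/[HOCl] = 10^(pH − pKa) = 10^(7.67 − 7.51) = 1.445; fraction as HOCl = 1/(1 + 1.445) = 0.4089.
(a) Free chlorine required for 1.08 ppm HOCl: 1.08 / 0.4089 = 2.641 ppm.
(a) FC to add: 2.641 − 0.6 = 2.041 mg/L as Cl₂.
(a) Cl₂ equivalent: 2.041 mg/L × 1,006,810 L = 2055 g.
(a) Product at 70.1% available Cl: 2055 / 0.701 = 2931 g.

(b) Volume: 2250 m³ = 2,250,000 L.
(b) Hardness to add: (244 − 110) = 134 mg/L as CaCO₃ × 2,250,000 L = 301,500 g as CaCO₃.
(b) Moles of Ca²⁺ (1 mol Ca²⁺ ≡ 1 mol CaCO₃): 301,500 / 100.1 g/mol = 3012 mol.
(b) Mass of CaCl₂·2H₂O: 3012 × 147 = 442,800 g.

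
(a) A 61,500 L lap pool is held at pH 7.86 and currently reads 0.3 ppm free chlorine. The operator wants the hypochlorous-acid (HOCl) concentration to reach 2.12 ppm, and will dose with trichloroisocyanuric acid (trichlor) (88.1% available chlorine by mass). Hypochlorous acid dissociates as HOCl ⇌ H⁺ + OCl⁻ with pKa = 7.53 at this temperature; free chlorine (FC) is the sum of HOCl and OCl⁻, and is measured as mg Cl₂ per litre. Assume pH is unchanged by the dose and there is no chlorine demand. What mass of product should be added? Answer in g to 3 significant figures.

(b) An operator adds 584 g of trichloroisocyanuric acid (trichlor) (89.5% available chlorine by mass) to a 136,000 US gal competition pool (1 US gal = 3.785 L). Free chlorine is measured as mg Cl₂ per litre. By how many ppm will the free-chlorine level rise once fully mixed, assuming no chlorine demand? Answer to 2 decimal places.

(a) 443 g; (b) 1.02 ppm

(a) [OCl⁻]/[HOCl] = 10^(pH − pKa) = 10^(7.86 − 7.53) = 2.138; fraction as HOCl = 1/(1 + 2.138) = 0.3187.
(a) Free chlorine required for 2.12 ppm HOCl: 2.12 / 0.3187 = 6.652 ppm.
(a) FC to add: 6.652 − 0.3 = 6.352 mg/L as Cl₂.
(a) Cl₂ equivalent: 6.352 mg/L × 61,500 L = 390.7 g.
(a) Product at 88.1% available Cl: 390.7 / 0.881 = 443.4 g.

(b) Volume: 136,000 US gal × 3.785 L/gal = 514,760 L.
(b) Available chlorine delivered: 584 g × 0.895 = 522.7 g as Cl₂.
(b) Concentration rise: 522.7 g / 514,760 L = 1.015 mg/L = 1.02 ppm.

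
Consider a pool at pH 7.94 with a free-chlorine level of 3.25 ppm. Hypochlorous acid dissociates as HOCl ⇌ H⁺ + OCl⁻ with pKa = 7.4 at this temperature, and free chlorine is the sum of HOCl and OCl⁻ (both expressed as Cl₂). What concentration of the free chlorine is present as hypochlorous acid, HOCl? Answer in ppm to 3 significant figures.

[OCl⁻]/[HOCl] = 10^(pH − pKa) = 10^(7.94 − 7.4) = 10^0.54 = 3.467.
Fraction as HOCl = 1 / (1 + 3.467) = 0.2238.
HOCl = 0.2238 × 3.25 ppm = 0.7275 ppm.

0.727 ppm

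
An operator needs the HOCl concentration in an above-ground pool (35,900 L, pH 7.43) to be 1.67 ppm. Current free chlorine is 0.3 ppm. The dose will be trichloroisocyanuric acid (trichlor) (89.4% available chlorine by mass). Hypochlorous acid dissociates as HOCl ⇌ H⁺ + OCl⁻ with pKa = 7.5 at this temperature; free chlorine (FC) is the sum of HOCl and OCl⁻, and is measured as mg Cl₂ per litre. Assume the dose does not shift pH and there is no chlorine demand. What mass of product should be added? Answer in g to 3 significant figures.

[OCl⁻]/[HOCl] = 10^(pH − pKa) = 10^(7.43 − 7.5) = 0.8511; fraction as HOCl = 1/(1 + 0.8511) = 0.5402.
Free chlorine required for 1.67 ppm HOCl: 1.67 / 0.5402 = 3.091 ppm.
FC to add: 3.091 − 0.3 = 2.791 mg/L as Cl₂.
Cl₂ equivalent: 2.791 mg/L × 35,900 L = 100.2 g.
Product at 89.4% available Cl: 100.2 / 0.894 = 112.1 g.

112 g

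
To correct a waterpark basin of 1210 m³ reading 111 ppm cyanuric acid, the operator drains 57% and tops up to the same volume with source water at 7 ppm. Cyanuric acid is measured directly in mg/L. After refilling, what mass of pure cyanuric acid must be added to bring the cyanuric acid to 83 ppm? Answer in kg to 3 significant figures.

37.8 kg

Volume: 1210 m³ = 1,210,000 L.
After draining 57% and refilling: 111 × 0.43 + 7 × 0.57 = 51.72 ppm.
Deficit to target: 83 − 51.72 = 31.28 mg/L.
Mass: 31.28 mg/L × 1,210,000 L = 37,850 g cyanuric acid.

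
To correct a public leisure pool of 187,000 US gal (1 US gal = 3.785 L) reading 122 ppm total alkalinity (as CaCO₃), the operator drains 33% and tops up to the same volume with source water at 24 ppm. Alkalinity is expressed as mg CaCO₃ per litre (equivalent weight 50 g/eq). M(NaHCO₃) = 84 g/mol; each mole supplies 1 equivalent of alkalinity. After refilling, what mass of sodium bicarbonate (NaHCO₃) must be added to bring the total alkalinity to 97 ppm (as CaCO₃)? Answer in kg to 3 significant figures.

Volume: 187,000 US gal × 3.785 L/gal = 707,795 L.
After draining 33% and refilling: 122 × 0.67 + 24 × 0.33 = 89.66 ppm.
Deficit to target: 97 − 89.66 = 7.34 mg/L.
As CaCO₃: 7.34 mg/L × 707,795 L = 5195 g; ÷ 50 g/eq ÷ 1 = 103.9 mol NaHCO₃.
Mass: 103.9 × 84 = 8728 g.

8.73 kg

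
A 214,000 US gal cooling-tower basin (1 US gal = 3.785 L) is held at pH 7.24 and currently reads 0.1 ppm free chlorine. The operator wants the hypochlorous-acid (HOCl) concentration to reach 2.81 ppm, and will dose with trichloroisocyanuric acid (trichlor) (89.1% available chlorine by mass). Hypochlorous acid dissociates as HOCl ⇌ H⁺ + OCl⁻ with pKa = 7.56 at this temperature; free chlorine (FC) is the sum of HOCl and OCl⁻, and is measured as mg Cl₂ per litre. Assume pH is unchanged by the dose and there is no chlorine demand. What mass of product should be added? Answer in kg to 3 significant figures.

3.69 kg

Volume: 214,000 US gal × 3.785 L/gal = 809,990 L.
[OCl⁻]/[HOCl] = 10^(pH − pKa) = 10^(7.24 − 7.56) = 0.4786; fraction as HOCl = 1/(1 + 0.4786) = 0.6763.
Free chlorine required for 2.81 ppm HOCl: 2.81 / 0.6763 = 4.155 ppm.
FC to add: 4.155 − 0.1 = 4.055 mg/L as Cl₂.
Cl₂ equivalent: 4.055 mg/L × 809,990 L = 3284 g.
Product at 89.1% available Cl: 3284 / 0.891 = 3686 g.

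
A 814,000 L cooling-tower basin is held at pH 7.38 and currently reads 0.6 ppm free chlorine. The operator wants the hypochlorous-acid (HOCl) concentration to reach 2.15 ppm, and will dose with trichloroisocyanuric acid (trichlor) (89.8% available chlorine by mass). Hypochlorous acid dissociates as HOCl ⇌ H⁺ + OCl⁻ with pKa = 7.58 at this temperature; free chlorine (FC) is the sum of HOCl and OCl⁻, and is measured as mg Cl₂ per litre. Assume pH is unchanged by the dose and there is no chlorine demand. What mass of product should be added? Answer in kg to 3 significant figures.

2.63 kg

[OCl⁻]/[HOCl] = 10^(pH − pKa) = 10^(7.38 − 7.58) = 0.631; fraction as HOCl = 1/(1 + 0.631) = 0.6131.
Free chlorine required for 2.15 ppm HOCl: 2.15 / 0.6131 = 3.507 ppm.
FC to add: 3.507 − 0.6 = 2.907 mg/L as Cl₂.
Cl₂ equivalent: 2.907 mg/L × 814,000 L = 2366 g.
Product at 89.8% available Cl: 2366 / 0.898 = 2635 g.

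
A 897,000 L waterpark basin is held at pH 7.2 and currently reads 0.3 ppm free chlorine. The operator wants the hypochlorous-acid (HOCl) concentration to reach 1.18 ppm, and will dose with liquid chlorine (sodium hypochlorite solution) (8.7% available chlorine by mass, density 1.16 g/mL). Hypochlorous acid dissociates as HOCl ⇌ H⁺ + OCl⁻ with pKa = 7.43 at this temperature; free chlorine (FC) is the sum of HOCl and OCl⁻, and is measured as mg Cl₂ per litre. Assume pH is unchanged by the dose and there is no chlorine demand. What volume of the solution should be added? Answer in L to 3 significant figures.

[OCl⁻]/[HOCl] = 10^(pH − pKa) = 10^(7.2 − 7.43) = 0.5888; fraction as HOCl = 1/(1 + 0.5888) = 0.6294.
Free chlorine required for 1.18 ppm HOCl: 1.18 / 0.6294 = 1.875 ppm.
FC to add: 1.875 − 0.3 = 1.575 mg/L as Cl₂.
Cl₂ equivalent: 1.575 mg/L × 897,000 L = 1413 g.
Product at 8.7% available Cl: 1413 / 0.087 = 16,240 g.
Volume: 16,240 g ÷ 1.16 g/mL = 14,000 mL.

14.0 L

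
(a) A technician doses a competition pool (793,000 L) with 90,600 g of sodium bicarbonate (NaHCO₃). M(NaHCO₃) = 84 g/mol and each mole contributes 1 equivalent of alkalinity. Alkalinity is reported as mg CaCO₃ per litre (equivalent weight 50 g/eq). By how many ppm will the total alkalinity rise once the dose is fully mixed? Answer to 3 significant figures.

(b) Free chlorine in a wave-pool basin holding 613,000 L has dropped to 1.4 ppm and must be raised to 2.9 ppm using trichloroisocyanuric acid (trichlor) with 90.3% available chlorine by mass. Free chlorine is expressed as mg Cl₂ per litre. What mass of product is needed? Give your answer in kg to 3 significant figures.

(a) Moles of NaHCO₃: 90,600 g ÷ 84 g/mol = 1079 mol → 1079 eq of alkalinity.
(a) As CaCO₃: 1079 eq × 50 g/eq = 53,930 g.
(a) Rise: 53,930 g / 793,000 L × 1000 = 68.01 mg/L.

(b) Chlorine deficit: 2.9 − 1.4 = 1.5 ppm = 1.5 mg/L as Cl₂.
(b) Cl₂ equivalent needed: 1.5 mg/L × 613,000 L = 919,500 mg = 919.5 g.
(b) Product at 90.3% available chlorine: 919.5 / 0.903 = 1018 g.

(a) 68.0 ppm; (b) 1.02 kg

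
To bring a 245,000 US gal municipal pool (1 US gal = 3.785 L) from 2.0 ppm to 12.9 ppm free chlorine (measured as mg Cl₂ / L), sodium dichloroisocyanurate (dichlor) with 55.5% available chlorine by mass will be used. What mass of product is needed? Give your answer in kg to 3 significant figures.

Volume: 245,000 US gal × 3.785 L/gal = 927,325 L.
Chlorine deficit: 12.9 − 2.0 = 10.9 ppm = 10.9 mg/L as Cl₂.
Cl₂ equivalent needed: 10.9 mg/L × 927,325 L = 10,110,000 mg = 10,110 g.
Product at 55.5% available chlorine: 10,110 / 0.555 = 18,210 g.

18.2 kg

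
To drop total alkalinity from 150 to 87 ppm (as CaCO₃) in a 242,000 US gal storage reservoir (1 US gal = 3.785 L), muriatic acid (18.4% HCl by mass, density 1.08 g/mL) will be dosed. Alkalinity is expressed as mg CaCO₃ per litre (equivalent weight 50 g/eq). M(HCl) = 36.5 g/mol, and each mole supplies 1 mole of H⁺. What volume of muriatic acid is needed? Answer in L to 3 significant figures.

212 L

Volume: 242,000 US gal × 3.785 L/gal = 915,970 L.
Alkalinity to neutralize: (150 − 87) = 63 mg/L as CaCO₃ × 915,970 L = 57,710 g as CaCO₃.
Equivalents of H⁺ required: 57,710 ÷ 50 g/eq = 1154 eq = 1154 mol HCl.
Mass of HCl: 1154 × 36.5 = 42,130 g.
Mass of 18.4% solution: 42,130 / 0.184 = 228,900 g.
Volume: 228,900 g ÷ 1.08 g/mL = 212,000 mL.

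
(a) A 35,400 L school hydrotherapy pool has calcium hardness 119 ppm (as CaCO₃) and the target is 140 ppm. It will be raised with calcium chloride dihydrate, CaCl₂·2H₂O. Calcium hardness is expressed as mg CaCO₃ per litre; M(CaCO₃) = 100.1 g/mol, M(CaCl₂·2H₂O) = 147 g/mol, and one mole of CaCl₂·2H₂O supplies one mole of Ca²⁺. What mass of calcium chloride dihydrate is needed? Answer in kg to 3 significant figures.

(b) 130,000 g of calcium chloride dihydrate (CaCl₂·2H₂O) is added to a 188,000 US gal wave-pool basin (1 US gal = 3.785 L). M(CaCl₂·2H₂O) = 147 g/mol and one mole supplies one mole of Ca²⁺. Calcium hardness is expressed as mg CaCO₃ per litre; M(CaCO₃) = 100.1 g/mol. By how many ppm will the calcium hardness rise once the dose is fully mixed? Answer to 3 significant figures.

(a) Hardness to add: (140 − 119) = 21 mg/L as CaCO₃ × 35,400 L = 743.4 g as CaCO₃.
(a) Moles of Ca²⁺ (1 mol Ca²⁺ ≡ 1 mol CaCO₃): 743.4 / 100.1 g/mol = 7.427 mol.
(a) Mass of CaCl₂·2H₂O: 7.427 × 147 = 1092 g.

(b) Volume: 188,000 US gal × 3.785 L/gal = 711,580 L.
(b) Moles of Ca²⁺: 130,000 g ÷ 147 g/mol = 884.4 mol.
(b) As CaCO₃: 884.4 mol × 100.1 g/mol = 88,520 g.
(b) Rise: 88,520 g / 711,580 L × 1000 = 124.4 mg/L.

(a) 1.09 kg; (b) 124 ppm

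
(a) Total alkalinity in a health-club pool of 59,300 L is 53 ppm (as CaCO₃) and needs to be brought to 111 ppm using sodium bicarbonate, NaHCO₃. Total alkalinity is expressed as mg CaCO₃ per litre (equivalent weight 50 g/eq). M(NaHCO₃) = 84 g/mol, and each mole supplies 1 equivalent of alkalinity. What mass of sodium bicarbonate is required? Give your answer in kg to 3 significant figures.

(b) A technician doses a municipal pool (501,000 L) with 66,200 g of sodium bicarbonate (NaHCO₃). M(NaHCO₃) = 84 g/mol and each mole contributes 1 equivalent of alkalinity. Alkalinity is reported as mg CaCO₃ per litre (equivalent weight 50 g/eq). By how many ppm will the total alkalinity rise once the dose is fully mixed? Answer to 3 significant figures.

(a) 5.78 kg; (b) 78.7 ppm

(a) Alkalinity to add: (111 − 53) = 58 mg/L as CaCO₃ × 59,300 L = 3439 g as CaCO₃.
(a) Equivalents: 3439 g ÷ 50 g/eq = 68.79 eq.
(a) NaHCO₃ supplies 1 eq per mole → 68.79 mol.
(a) Mass: 68.79 mol × 84 g/mol = 5778 g.

(b) Moles of NaHCO₃: 66,200 g ÷ 84 g/mol = 788.1 mol → 788.1 eq of alkalinity.
(b) As CaCO₃: 788.1 eq × 50 g/eq = 39,400 g.
(b) Rise: 39,400 g / 501,000 L × 1000 = 78.65 mg/L.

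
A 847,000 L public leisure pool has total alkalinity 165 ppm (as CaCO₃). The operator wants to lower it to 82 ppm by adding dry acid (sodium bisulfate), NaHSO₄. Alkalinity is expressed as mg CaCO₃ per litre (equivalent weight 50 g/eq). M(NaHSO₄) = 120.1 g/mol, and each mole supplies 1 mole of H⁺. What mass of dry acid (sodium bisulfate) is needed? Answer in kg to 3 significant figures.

Alkalinity to neutralize: (165 − 82) = 83 mg/L as CaCO₃ × 847,000 L = 70,300 g as CaCO₃.
Equivalents of H⁺ required: 70,300 ÷ 50 g/eq = 1406 eq = 1406 mol NaHSO₄.
Mass of NaHSO₄: 1406 × 120.1 = 168,900 g.

169 kg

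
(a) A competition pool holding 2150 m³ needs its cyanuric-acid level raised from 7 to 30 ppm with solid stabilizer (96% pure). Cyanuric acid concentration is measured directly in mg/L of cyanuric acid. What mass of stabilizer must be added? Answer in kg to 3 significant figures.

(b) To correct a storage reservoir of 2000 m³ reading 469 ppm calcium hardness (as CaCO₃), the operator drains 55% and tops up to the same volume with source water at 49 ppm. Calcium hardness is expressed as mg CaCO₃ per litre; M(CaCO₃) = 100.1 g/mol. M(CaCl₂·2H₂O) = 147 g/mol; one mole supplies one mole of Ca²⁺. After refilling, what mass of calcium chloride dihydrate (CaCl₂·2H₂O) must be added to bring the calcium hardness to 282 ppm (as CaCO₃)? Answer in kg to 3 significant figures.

(a) Volume: 2150 m³ = 2,150,000 L.
(a) CYA to add: (30 − 7) = 23 mg/L × 2,150,000 L = 49,450 g cyanuric acid.
(a) At 96% purity: 49,450 / 0.96 = 51,510 g product.

(b) Volume: 2000 m³ = 2,000,000 L.
(b) After draining 55% and refilling: 469 × 0.45 + 49 × 0.55 = 238 ppm.
(b) Deficit to target: 282 − 238 = 44 mg/L.
(b) As CaCO₃: 44 mg/L × 2,000,000 L = 88,000 g; ÷ 100.1 = 879.1 mol Ca²⁺.
(b) Mass: 879.1 × 147 = 129,200 g.

(a) 51.5 kg; (b) 129 kg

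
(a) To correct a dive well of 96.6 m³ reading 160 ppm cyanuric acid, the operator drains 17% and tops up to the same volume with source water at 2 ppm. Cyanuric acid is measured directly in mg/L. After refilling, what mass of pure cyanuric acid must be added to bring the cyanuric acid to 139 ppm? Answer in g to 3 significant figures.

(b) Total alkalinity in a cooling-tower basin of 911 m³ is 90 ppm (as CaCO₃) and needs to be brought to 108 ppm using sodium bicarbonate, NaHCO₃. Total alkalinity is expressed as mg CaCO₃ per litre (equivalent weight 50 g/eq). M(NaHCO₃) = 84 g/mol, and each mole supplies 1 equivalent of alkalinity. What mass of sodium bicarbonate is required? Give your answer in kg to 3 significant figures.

(a) 566 g; (b) 27.5 kg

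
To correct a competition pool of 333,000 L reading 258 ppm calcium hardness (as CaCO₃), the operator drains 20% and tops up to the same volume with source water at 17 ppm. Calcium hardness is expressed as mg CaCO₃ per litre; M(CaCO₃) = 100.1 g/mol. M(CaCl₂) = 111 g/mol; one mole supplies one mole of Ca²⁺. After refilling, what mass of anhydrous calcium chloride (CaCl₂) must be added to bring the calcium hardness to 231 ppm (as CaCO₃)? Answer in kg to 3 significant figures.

7.83 kg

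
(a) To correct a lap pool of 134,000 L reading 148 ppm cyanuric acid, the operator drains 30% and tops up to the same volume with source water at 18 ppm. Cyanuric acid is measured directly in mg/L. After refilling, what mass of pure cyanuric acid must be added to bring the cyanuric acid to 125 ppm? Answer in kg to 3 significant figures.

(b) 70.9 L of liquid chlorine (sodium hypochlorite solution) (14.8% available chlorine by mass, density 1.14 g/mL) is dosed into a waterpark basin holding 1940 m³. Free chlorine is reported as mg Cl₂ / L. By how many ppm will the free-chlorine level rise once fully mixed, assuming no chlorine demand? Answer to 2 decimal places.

(a) After draining 30% and refilling: 148 × 0.70 + 18 × 0.30 = 109 ppm.
(a) Deficit to target: 125 − 109 = 16 mg/L.
(a) Mass: 16 mg/L × 134,000 L = 2144 g cyanuric acid.

(b) Volume: 1940 m³ = 1,940,000 L.
(b) Mass of solution: 70.9 L × 1000 mL/L × 1.14 g/mL = 80,830 g.
(b) Available chlorine delivered: 80,830 g × 0.148 = 11,960 g as Cl₂.
(b) Concentration rise: 11,960 g / 1,940,000 L = 6.166 mg/L = 6.17 ppm.

(a) 2.14 kg; (b) 6.17 ppm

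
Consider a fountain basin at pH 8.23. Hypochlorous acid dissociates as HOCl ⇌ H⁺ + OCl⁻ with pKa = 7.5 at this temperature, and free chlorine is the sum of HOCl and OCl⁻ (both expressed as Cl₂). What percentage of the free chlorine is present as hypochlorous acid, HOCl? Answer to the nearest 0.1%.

15.7%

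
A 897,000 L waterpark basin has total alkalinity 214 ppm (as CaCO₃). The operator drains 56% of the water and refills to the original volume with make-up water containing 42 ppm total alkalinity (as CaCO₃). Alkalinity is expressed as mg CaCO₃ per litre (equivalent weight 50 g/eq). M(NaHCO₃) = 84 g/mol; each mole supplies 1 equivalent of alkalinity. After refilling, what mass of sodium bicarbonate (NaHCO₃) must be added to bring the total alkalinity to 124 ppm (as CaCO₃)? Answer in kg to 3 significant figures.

9.52 kg

After draining 56% and refilling: 214 × 0.44 + 42 × 0.56 = 117.68 ppm.
Deficit to target: 124 − 117.68 = 6.32 mg/L.
As CaCO₃: 6.32 mg/L × 897,000 L = 5669 g; ÷ 50 g/eq ÷ 1 = 113.4 mol NaHCO₃.
Mass: 113.4 × 84 = 9524 g.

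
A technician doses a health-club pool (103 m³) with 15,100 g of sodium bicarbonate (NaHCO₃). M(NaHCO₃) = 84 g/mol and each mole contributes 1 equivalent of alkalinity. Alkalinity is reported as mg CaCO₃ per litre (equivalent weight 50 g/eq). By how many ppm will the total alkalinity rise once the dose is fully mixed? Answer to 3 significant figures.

Volume: 103 m³ = 103,000 L.
Moles of NaHCO₃: 15,100 g ÷ 84 g/mol = 179.8 mol → 179.8 eq of alkalinity.
As CaCO₃: 179.8 eq × 50 g/eq = 8988 g.
Rise: 8988 g / 103,000 L × 1000 = 87.26 mg/L.

87.3 ppm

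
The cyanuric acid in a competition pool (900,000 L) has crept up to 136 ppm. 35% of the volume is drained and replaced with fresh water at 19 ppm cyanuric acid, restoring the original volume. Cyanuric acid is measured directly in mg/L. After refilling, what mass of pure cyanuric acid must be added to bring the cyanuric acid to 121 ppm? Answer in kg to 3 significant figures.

23.4 kg

After draining 35% and refilling: 136 × 0.65 + 19 × 0.35 = 95.05 ppm.
Deficit to target: 121 − 95.05 = 25.95 mg/L.
Mass: 25.95 mg/L × 900,000 L = 23,350 g cyanuric acid.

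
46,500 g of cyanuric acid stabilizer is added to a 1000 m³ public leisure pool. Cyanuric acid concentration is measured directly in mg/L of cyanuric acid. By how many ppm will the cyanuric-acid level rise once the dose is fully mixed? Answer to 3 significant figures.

46.5 ppm

Volume: 1000 m³ = 1,000,000 L.
Rise: 46,500 g / 1,000,000 L × 1000 = 46.5 mg/L.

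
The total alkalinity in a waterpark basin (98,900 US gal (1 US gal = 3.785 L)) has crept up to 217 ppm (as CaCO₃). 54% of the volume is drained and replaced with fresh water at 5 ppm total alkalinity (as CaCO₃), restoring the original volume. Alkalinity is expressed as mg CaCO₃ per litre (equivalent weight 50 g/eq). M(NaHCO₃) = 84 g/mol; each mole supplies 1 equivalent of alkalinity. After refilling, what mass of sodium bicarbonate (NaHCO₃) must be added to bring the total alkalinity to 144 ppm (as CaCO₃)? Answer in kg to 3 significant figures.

Volume: 98,900 US gal × 3.785 L/gal = 374,336 L.
After draining 54% and refilling: 217 × 0.46 + 5 × 0.54 = 102.52 ppm.
Deficit to target: 144 − 102.52 = 41.48 mg/L.
As CaCO₃: 41.48 mg/L × 374,336 L = 15,530 g; ÷ 50 g/eq ÷ 1 = 310.5 mol NaHCO₃.
Mass: 310.5 × 84 = 26,090 g.

26.1 kg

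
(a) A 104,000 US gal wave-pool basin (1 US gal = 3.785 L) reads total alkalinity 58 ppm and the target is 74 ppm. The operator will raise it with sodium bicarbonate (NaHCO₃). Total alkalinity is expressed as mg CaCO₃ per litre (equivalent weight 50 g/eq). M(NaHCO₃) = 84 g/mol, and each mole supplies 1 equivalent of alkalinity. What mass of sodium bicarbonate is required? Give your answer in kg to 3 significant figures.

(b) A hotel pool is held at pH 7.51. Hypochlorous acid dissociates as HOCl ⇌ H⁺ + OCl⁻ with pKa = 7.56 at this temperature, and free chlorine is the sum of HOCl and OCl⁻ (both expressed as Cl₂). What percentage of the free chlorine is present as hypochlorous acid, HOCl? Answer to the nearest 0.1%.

(a) Volume: 104,000 US gal × 3.785 L/gal = 393,640 L.
(a) Alkalinity to add: (74 − 58) = 16 mg/L as CaCO₃ × 393,640 L = 6298 g as CaCO₃.
(a) Equivalents: 6298 g ÷ 50 g/eq = 126 eq.
(a) NaHCO₃ supplies 1 eq per mole → 126 mol.
(a) Mass: 126 mol × 84 g/mol = 10,580 g.

(b) [OCl⁻]/[HOCl] = 10^(pH − pKa) = 10^(7.51 − 7.56) = 10^-0.05 = 0.8913.
(b) Fraction as HOCl = 1 / (1 + 0.8913) = 0.5288.

(a) 10.6 kg; (b) 52.9%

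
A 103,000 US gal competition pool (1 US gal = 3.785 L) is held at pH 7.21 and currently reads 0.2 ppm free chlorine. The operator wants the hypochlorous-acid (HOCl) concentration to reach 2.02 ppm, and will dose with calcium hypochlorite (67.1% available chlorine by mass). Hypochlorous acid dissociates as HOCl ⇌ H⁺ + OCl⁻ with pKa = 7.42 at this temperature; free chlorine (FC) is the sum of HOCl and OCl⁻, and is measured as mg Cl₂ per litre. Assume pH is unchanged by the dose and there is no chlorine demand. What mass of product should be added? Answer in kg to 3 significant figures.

1.78 kg

Volume: 103,000 US gal × 3.785 L/gal = 389,855 L.
[OCl⁻]/[HOCl] = 10^(pH − pKa) = 10^(7.21 − 7.42) = 0.6166; fraction as HOCl = 1/(1 + 0.6166) = 0.6186.
Free chlorine required for 2.02 ppm HOCl: 2.02 / 0.6186 = 3.266 ppm.
FC to add: 3.266 − 0.2 = 3.066 mg/L as Cl₂.
Cl₂ equivalent: 3.066 mg/L × 389,855 L = 1195 g.
Product at 67.1% available Cl: 1195 / 0.671 = 1781 g.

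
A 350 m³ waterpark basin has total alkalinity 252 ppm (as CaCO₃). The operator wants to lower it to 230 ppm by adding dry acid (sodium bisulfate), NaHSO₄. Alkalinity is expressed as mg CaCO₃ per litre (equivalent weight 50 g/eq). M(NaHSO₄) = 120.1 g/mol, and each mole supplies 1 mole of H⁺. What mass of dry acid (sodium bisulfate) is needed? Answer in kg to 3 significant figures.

Volume: 350 m³ = 350,000 L.
Alkalinity to neutralize: (252 − 230) = 22 mg/L as CaCO₃ × 350,000 L = 7700 g as CaCO₃.
Equivalents of H⁺ required: 7700 ÷ 50 g/eq = 154 eq = 154 mol NaHSO₄.
Mass of NaHSO₄: 154 × 120.1 = 18,500 g.

18.5 kg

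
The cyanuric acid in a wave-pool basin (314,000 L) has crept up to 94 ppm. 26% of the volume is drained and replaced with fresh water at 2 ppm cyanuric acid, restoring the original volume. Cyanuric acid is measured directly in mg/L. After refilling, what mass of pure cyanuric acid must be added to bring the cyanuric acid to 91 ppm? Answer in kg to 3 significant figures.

After draining 26% and refilling: 94 × 0.74 + 2 × 0.26 = 70.08 ppm.
Deficit to target: 91 − 70.08 = 20.92 mg/L.
Mass: 20.92 mg/L × 314,000 L = 6569 g cyanuric acid.

6.57 kg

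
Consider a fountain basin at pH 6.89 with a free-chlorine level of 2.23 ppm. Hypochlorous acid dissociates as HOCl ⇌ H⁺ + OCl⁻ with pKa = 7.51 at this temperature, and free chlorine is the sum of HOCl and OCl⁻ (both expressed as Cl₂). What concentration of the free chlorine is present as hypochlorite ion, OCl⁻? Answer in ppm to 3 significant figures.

[OCl⁻]/[HOCl] = 10^(pH − pKa) = 10^(6.89 − 7.51) = 10^-0.62 = 0.2399.
Fraction as HOCl = 1 / (1 + 0.2399) = 0.8065.
OCl⁻ = (1 − 0.8065) × 2.23 ppm = 0.4314 ppm.

0.431 ppm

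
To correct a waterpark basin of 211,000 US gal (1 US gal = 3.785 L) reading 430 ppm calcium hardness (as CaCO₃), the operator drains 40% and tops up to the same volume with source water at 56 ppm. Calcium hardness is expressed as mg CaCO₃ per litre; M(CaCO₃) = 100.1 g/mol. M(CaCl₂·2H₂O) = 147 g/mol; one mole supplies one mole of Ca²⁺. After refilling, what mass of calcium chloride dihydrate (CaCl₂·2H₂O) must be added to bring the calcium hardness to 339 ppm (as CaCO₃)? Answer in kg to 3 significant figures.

68.7 kg

Volume: 211,000 US gal × 3.785 L/gal = 798,635 L.
After draining 40% and refilling: 430 × 0.60 + 56 × 0.40 = 280.4 ppm.
Deficit to target: 339 − 280.4 = 58.6 mg/L.
As CaCO₃: 58.6 mg/L × 798,635 L = 46,800 g; ÷ 100.1 = 467.5 mol Ca²⁺.
Mass: 467.5 × 147 = 68,730 g.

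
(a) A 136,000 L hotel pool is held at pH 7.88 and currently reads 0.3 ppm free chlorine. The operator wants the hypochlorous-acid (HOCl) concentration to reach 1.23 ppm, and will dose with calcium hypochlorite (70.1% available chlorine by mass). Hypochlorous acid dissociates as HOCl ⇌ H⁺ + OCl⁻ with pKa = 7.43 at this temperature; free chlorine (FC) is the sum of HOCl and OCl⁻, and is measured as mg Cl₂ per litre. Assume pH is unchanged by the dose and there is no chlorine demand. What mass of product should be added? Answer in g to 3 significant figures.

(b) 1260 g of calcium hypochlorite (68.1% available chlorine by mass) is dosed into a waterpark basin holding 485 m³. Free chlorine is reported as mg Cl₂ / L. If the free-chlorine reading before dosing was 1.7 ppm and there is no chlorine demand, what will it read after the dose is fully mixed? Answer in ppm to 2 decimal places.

(a) [OCl⁻]/[HOCl] = 10^(pH − pKa) = 10^(7.88 − 7.43) = 2.818; fraction as HOCl = 1/(1 + 2.818) = 0.2619.
(a) Free chlorine required for 1.23 ppm HOCl: 1.23 / 0.2619 = 4.697 ppm.
(a) FC to add: 4.697 − 0.3 = 4.397 mg/L as Cl₂.
(a) Cl₂ equivalent: 4.397 mg/L × 136,000 L = 597.9 g.
(a) Product at 70.1% available Cl: 597.9 / 0.701 = 853 g.

(b) Volume: 485 m³ = 485,000 L.
(b) Available chlorine delivered: 1260 g × 0.681 = 858.1 g as Cl₂.
(b) Concentration rise: 858.1 g / 485,000 L = 1.769 mg/L = 1.77 ppm.
(b) Final FC: 1.7 + 1.77 = 3.47 ppm.

(a) 853 g; (b) 3.47 ppm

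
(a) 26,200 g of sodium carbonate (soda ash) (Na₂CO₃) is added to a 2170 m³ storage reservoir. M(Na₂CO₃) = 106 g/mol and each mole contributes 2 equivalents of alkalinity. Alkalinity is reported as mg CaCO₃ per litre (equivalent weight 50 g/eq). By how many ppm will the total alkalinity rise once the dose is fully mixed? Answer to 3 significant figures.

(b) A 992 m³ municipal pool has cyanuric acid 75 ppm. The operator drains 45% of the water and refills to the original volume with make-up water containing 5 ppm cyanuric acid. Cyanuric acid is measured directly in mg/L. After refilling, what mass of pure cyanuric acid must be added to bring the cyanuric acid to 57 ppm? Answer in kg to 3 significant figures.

(a) 11.4 ppm; (b) 13.4 kg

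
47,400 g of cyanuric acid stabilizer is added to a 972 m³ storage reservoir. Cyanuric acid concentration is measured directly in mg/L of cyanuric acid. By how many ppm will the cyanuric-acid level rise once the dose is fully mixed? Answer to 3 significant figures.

48.8 ppm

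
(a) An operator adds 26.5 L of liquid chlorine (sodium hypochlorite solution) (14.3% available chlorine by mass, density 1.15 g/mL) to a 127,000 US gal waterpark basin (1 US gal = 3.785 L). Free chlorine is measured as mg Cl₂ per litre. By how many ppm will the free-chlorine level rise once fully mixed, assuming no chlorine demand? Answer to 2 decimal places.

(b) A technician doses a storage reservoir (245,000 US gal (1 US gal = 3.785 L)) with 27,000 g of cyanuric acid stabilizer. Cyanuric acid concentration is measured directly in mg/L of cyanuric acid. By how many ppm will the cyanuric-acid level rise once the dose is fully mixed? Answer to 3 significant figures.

(a) 9.07 ppm; (b) 29.1 ppm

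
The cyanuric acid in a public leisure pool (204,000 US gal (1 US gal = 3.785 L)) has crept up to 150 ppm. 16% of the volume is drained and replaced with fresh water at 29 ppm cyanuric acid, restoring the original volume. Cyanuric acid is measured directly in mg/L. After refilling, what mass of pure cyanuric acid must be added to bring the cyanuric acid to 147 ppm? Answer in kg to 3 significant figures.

12.6 kg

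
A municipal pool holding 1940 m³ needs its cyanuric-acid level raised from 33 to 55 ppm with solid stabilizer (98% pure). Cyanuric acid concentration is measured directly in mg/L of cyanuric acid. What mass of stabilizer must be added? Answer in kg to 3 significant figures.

Volume: 1940 m³ = 1,940,000 L.
CYA to add: (55 − 33) = 22 mg/L × 1,940,000 L = 42,680 g cyanuric acid.
At 98% purity: 42,680 / 0.98 = 43,550 g product.

43.6 kg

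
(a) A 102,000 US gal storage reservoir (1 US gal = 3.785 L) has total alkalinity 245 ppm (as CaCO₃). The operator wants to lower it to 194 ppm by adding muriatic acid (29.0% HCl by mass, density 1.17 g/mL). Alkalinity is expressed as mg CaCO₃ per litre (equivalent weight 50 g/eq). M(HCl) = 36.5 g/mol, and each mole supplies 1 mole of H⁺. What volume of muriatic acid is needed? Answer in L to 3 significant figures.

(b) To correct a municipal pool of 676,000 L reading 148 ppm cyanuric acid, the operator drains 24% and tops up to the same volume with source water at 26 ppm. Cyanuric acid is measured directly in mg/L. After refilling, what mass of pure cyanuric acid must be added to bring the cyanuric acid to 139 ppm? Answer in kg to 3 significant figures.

(a) 42.4 L; (b) 13.7 kg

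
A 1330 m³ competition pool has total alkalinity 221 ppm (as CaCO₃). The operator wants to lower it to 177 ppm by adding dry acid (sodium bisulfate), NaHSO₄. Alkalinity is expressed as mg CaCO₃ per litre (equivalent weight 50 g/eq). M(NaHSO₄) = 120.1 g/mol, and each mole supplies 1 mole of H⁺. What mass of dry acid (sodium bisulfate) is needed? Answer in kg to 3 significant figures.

141 kg

Volume: 1330 m³ = 1,330,000 L.
Alkalinity to neutralize: (221 − 177) = 44 mg/L as CaCO₃ × 1,330,000 L = 58,520 g as CaCO₃.
Equivalents of H⁺ required: 58,520 ÷ 50 g/eq = 1170 eq = 1170 mol NaHSO₄.
Mass of NaHSO₄: 1170 × 120.1 = 140,600 g.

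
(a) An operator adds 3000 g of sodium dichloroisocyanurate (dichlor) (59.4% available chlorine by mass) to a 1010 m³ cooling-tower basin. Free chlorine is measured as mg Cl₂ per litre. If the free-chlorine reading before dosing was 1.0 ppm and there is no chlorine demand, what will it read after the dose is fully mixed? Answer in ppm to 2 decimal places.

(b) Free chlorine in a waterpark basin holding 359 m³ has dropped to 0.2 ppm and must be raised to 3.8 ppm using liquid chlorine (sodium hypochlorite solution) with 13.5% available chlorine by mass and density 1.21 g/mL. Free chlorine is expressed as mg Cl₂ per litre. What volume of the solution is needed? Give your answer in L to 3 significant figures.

(a) 2.76 ppm; (b) 7.91 L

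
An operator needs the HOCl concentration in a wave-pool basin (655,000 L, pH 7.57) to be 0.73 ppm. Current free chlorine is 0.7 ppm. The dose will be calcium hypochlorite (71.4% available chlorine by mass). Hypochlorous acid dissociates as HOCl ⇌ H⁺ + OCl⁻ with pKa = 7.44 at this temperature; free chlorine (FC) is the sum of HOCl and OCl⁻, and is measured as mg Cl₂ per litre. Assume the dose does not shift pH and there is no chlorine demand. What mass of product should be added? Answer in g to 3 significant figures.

931 g

[OCl⁻]/[HOCl] = 10^(pH − pKa) = 10^(7.57 − 7.44) = 1.349; fraction as HOCl = 1/(1 + 1.349) = 0.4257.
Free chlorine required for 0.73 ppm HOCl: 0.73 / 0.4257 = 1.715 ppm.
FC to add: 1.715 − 0.7 = 1.015 mg/L as Cl₂.
Cl₂ equivalent: 1.015 mg/L × 655,000 L = 664.7 g.
Product at 71.4% available Cl: 664.7 / 0.714 = 930.9 g.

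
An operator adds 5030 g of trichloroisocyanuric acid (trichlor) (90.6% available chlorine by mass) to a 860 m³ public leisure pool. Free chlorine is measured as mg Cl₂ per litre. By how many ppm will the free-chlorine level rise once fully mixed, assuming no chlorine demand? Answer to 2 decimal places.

5.30 ppm

Volume: 860 m³ = 860,000 L.
Available chlorine delivered: 5030 g × 0.906 = 4557 g as Cl₂.
Concentration rise: 4557 g / 860,000 L = 5.299 mg/L = 5.30 ppm.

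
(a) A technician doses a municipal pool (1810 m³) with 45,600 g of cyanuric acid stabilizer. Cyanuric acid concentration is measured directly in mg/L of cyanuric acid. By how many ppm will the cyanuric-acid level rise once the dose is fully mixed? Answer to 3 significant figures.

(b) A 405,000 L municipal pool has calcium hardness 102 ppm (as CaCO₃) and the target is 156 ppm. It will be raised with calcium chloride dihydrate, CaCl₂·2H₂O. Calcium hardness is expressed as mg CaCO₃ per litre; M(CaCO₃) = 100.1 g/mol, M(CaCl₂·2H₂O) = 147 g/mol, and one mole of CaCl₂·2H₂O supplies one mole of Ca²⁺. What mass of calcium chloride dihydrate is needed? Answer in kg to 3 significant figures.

(a) Volume: 1810 m³ = 1,810,000 L.
(a) Rise: 45,600 g / 1,810,000 L × 1000 = 25.19 mg/L.

(b) Hardness to add: (156 − 102) = 54 mg/L as CaCO₃ × 405,000 L = 21,870 g as CaCO₃.
(b) Moles of Ca²⁺ (1 mol Ca²⁺ ≡ 1 mol CaCO₃): 21,870 / 100.1 g/mol = 218.5 mol.
(b) Mass of CaCl₂·2H₂O: 218.5 × 147 = 32,120 g.

(a) 25.2 ppm; (b) 32.1 kg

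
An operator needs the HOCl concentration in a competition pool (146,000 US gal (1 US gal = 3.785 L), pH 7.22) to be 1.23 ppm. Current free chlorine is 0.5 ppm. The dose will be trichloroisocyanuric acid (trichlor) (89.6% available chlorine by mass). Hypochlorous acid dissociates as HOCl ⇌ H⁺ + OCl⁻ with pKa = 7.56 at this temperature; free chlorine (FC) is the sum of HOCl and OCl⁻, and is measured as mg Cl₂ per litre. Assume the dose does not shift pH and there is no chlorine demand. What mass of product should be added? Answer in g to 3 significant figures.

Volume: 146,000 US gal × 3.785 L/gal = 552,610 L.
[OCl⁻]/[HOCl] = 10^(pH − pKa) = 10^(7.22 − 7.56) = 0.4571; fraction as HOCl = 1/(1 + 0.4571) = 0.6863.
Free chlorine required for 1.23 ppm HOCl: 1.23 / 0.6863 = 1.792 ppm.
FC to add: 1.792 − 0.5 = 1.292 mg/L as Cl₂.
Cl₂ equivalent: 1.292 mg/L × 552,610 L = 714.1 g.
Product at 89.6% available Cl: 714.1 / 0.896 = 797 g.

797 g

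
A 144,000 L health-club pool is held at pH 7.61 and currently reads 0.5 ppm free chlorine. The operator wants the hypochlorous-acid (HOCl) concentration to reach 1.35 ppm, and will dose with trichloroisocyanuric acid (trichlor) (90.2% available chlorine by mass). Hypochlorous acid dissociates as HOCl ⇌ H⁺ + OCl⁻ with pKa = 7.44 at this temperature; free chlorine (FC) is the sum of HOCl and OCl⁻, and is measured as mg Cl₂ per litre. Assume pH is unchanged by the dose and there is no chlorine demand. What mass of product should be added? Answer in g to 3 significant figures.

454 g

[OCl⁻]/[HOCl] = 10^(pH − pKa) = 10^(7.61 − 7.44) = 1.479; fraction as HOCl = 1/(1 + 1.479) = 0.4034.
Free chlorine required for 1.35 ppm HOCl: 1.35 / 0.4034 = 3.347 ppm.
FC to add: 3.347 − 0.5 = 2.847 mg/L as Cl₂.
Cl₂ equivalent: 2.847 mg/L × 144,000 L = 409.9 g.
Product at 90.2% available Cl: 409.9 / 0.902 = 454.5 g.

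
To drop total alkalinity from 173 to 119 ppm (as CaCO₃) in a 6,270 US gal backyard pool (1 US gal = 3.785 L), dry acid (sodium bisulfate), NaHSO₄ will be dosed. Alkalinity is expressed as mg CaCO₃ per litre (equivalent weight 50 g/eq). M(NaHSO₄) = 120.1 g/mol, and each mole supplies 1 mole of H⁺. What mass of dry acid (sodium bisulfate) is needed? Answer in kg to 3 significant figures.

3.08 kg

Volume: 6,270 US gal × 3.785 L/gal = 23,732 L.
Alkalinity to neutralize: (173 − 119) = 54 mg/L as CaCO₃ × 23,732 L = 1282 g as CaCO₃.
Equivalents of H⁺ required: 1282 ÷ 50 g/eq = 25.63 eq = 25.63 mol NaHSO₄.
Mass of NaHSO₄: 25.63 × 120.1 = 3078 g.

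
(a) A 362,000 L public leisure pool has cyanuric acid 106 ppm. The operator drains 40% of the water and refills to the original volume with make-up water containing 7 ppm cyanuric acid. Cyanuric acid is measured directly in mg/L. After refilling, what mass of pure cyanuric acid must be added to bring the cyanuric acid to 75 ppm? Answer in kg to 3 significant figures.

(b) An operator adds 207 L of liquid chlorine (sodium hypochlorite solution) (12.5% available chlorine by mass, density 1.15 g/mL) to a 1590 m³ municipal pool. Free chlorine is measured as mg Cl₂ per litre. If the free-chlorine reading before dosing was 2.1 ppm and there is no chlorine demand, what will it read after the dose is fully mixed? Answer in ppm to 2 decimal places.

(a) 3.11 kg; (b) 20.81 ppm

(a) After draining 40% and refilling: 106 × 0.60 + 7 × 0.40 = 66.4 ppm.
(a) Deficit to target: 75 − 66.4 = 8.6 mg/L.
(a) Mass: 8.6 mg/L × 362,000 L = 3113 g cyanuric acid.

(b) Volume: 1590 m³ = 1,590,000 L.
(b) Mass of solution: 207 L × 1000 mL/L × 1.15 g/mL = 238,000 g.
(b) Available chlorine delivered: 238,000 g × 0.125 = 29,760 g as Cl₂.
(b) Concentration rise: 29,760 g / 1,590,000 L = 18.71 mg/L = 18.71 ppm.
(b) Final FC: 2.1 + 18.71 = 20.81 ppm.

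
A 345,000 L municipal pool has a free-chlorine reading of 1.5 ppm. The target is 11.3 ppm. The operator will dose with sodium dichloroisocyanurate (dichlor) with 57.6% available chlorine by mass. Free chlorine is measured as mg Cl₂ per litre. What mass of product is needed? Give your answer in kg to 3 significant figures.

5.87 kg

Chlorine deficit: 11.3 − 1.5 = 9.8 ppm = 9.8 mg/L as Cl₂.
Cl₂ equivalent needed: 9.8 mg/L × 345,000 L = 3,381,000 mg = 3381 g.
Product at 57.6% available chlorine: 3381 / 0.576 = 5870 g.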